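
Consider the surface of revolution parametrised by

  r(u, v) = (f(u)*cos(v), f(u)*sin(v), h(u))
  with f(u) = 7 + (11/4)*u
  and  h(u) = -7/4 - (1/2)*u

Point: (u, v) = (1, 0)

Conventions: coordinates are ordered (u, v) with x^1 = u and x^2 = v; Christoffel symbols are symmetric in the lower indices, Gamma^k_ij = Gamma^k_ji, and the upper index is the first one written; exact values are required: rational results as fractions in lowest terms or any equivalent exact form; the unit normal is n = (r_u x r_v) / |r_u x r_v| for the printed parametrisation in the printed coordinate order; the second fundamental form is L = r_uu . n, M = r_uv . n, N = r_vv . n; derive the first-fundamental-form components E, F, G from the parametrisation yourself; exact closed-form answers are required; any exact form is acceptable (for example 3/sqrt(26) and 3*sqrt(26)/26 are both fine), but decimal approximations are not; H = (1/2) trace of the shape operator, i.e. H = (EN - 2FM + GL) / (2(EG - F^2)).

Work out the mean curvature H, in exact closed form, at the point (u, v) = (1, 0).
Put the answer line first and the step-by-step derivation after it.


Answer: H = -4*sqrt(5)/975

f = 39/4, f' = 11/4, f'' = 0, h' = -1/2, h'' = 0
E = 125/16, F = 0, G = 1521/16; answer radicand W^2 = 125/16
unnormalised second-form numerators: l = 0, m = 0, n = -39/8; L = l/sqrt(125/16), and similarly M = m/sqrt(W^2), N = n/sqrt(W^2)
H = (E*n - 2*F*m + G*l) / (2*(EG - F^2)*sqrt(W^2)); E*n - 2*F*m + G*l = -4875/128, EG - F^2 = 190125/256, so H = (-1/39)/sqrt(125/16)


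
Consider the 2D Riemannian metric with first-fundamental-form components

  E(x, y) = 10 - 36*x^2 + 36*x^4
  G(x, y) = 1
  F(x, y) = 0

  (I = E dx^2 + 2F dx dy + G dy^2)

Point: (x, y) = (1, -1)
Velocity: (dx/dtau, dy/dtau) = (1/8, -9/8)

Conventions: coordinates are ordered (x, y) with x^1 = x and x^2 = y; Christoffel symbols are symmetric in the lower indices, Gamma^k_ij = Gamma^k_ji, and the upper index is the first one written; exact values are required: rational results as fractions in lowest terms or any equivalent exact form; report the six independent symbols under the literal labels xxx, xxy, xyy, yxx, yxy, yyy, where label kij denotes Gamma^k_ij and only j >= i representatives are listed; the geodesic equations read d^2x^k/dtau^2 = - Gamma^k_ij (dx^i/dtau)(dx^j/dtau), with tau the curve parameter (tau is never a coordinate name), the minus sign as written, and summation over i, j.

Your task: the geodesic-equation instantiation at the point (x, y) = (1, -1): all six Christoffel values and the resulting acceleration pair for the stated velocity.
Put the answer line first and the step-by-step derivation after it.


Answer: Gamma_xxx = 18/5, Gamma_xxy = 0, Gamma_xyy = 0, Gamma_yxx = 0, Gamma_yxy = 0, Gamma_yyy = 0; accelerations (d^2x/dtau^2, d^2y/dtau^2) = (-9/160, 0)

E = 10, F = 0, G = 1 at the point
E_x = 72, E_y = 0, F_x = 0, F_y = 0, G_x = 0, G_y = 0
EG - F^2 = 10;  g^inv = (1/10) * [[1, 0], [0, 10]]
first-kind symbols [ij,l] = (1/2)(d_i g_jl + d_j g_il - d_l g_ij): [xx,x] = E_x/2 = 36, [xx,y] = F_x - E_y/2 = 0, [xy,x] = E_y/2 = 0, [xy,y] = G_x/2 = 0, [yy,x] = F_y - G_x/2 = 0, [yy,y] = G_y/2 = 0
Gamma^x_ij = (G*[ij,x] - F*[ij,y])/(EG - F^2), Gamma^y_ij = (E*[ij,y] - F*[ij,x])/(EG - F^2)
Gamma_xxx = 18/5, Gamma_xxy = 0, Gamma_xyy = 0, Gamma_yxx = 0, Gamma_yxy = 0, Gamma_yyy = 0
d^2x/dtau^2 = -(Gamma_xxx*(1/8)^2 + 2*Gamma_xxy*(1/8)*(-9/8) + Gamma_xyy*(-9/8)^2) = -9/160
d^2y/dtau^2 = -(Gamma_yxx*(1/8)^2 + 2*Gamma_yxy*(1/8)*(-9/8) + Gamma_yyy*(-9/8)^2) = 0


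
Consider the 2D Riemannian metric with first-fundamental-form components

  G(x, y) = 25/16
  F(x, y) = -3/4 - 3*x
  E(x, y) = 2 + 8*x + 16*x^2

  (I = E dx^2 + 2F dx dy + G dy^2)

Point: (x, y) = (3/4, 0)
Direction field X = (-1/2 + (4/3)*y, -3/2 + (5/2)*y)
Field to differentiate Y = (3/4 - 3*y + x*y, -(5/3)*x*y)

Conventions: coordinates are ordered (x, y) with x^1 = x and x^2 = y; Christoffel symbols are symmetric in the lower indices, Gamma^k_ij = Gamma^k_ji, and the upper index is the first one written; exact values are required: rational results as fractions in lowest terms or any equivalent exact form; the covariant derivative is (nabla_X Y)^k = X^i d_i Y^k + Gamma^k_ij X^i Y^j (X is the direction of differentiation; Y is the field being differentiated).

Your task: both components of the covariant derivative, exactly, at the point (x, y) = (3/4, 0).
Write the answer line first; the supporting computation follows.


Answer: (nabla_X Y)^x = 6819/2248, (nabla_X Y)^y = 4359/2248

E = 17, F = -3, G = 25/16 at the point
E_x = 32, E_y = 0, F_x = -3, F_y = 0, G_x = 0, G_y = 0
EG - F^2 = 281/16;  g^inv = (16/281) * [[25/16, 3], [3, 17]]
first-kind symbols [ij,l] = (1/2)(d_i g_jl + d_j g_il - d_l g_ij): [xx,x] = E_x/2 = 16, [xx,y] = F_x - E_y/2 = -3, [xy,x] = E_y/2 = 0, [xy,y] = G_x/2 = 0, [yy,x] = F_y - G_x/2 = 0, [yy,y] = G_y/2 = 0
Gamma^x_ij = (G*[ij,x] - F*[ij,y])/(EG - F^2), Gamma^y_ij = (E*[ij,y] - F*[ij,x])/(EG - F^2)
Gamma_xxx = 256/281, Gamma_xxy = 0, Gamma_xyy = 0, Gamma_yxx = -48/281, Gamma_yxy = 0, Gamma_yyy = 0
X = (-1/2, -3/2), Y = (3/4, 0) at the point


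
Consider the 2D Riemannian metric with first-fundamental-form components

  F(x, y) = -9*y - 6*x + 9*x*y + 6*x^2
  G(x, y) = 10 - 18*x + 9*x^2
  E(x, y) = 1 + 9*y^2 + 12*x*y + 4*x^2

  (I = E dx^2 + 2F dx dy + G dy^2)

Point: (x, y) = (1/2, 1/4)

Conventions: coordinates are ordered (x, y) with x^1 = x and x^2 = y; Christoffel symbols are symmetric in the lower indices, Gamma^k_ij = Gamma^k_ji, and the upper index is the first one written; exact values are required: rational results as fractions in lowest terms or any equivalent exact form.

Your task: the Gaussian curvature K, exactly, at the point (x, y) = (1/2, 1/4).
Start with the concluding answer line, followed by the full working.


Answer: K = -2304/10201

E = 65/16, F = -21/8, G = 13/4, EG - F^2 = 101/16 at the point
E_x = 7, E_y = 21/2, F_x = 9/4, F_y = -9/2, G_x = -9, G_y = 0
E_yy = 18, F_xy = 9, G_xx = 18
Brioschi: K = (det M1 - det M2) / (EG - F^2)^2 with the standard first/second-derivative matrices M1, M2.
M1 = [[-E_yy/2 + F_xy - G_xx/2, E_x/2, F_x - E_y/2], [F_y - G_x/2, E, F], [G_y/2, F, G]] = [[-9, 7/2, -3], [0, 65/16, -21/8], [0, -21/8, 13/4]]; det M1 = -909/16
M2 = [[0, E_y/2, G_x/2], [E_y/2, E, F], [G_x/2, F, G]] = [[0, 21/4, -9/2], [21/4, 65/16, -21/8], [-9/2, -21/8, 13/4]]; det M2 = -765/16
det M1 - det M2 = -9; K = -9 / (101/16)^2 = -2304/10201


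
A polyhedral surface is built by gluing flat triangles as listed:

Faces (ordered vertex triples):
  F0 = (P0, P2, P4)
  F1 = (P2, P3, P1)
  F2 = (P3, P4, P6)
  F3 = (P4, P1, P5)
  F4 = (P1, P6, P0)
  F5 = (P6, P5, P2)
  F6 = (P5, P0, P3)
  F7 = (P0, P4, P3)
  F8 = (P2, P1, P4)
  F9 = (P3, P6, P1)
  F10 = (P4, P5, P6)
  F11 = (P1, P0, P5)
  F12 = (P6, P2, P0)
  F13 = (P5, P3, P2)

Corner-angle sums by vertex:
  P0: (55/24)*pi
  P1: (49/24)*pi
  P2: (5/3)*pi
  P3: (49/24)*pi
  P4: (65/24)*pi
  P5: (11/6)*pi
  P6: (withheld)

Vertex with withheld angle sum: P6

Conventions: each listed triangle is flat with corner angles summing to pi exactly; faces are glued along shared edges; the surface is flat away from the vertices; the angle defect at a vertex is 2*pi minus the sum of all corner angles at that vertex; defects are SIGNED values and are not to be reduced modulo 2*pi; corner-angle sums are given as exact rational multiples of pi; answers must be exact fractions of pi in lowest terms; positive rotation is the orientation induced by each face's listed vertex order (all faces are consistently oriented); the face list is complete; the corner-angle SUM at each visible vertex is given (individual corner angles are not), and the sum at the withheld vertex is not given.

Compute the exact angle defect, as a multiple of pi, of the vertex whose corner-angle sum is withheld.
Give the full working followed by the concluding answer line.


V = 7, E = 21, F = 14; chi = V - E + F = 0
Gauss-Bonnet: total defect = 2*pi*chi = 0; visible defects sum to (-7/12)*pi

Answer: defect(P6) = (7/12)*pi


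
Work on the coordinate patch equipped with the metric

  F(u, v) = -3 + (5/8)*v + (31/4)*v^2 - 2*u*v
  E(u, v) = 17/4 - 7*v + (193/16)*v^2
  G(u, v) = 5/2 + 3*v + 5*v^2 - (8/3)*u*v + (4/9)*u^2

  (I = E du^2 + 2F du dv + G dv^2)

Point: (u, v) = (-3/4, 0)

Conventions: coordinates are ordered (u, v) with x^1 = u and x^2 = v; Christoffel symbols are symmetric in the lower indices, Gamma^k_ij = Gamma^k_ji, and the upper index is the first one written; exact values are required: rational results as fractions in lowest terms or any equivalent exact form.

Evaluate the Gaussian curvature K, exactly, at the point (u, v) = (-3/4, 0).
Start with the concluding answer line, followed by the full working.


Answer: K = -140147/16641

E = 17/4, F = -3, G = 11/4, EG - F^2 = 43/16 at the point
E_u = 0, E_v = -7, F_u = 0, F_v = 17/8, G_u = -2/3, G_v = 5
E_vv = 193/8, F_uv = -2, G_uu = 8/9
The intrinsic route: Brioschi's K = (det M1 - det M2)/(EG - F^2)^2.
M1 = [[-E_vv/2 + F_uv - G_uu/2, E_u/2, F_u - E_v/2], [F_v - G_u/2, E, F], [G_v/2, F, G]] = [[-2089/144, 0, 7/2], [59/24, 17/4, -3], [5/2, -3, 11/4]]; det M1 = -234979/2304
M2 = [[0, E_v/2, G_u/2], [E_v/2, E, F], [G_u/2, F, G]] = [[0, -7/2, -1/3], [-7/2, 17/4, -3], [-1/3, -3, 11/4]]; det M2 = -5927/144
det M1 - det M2 = -140147/2304; K = -140147/2304 / (43/16)^2 = -140147/16641


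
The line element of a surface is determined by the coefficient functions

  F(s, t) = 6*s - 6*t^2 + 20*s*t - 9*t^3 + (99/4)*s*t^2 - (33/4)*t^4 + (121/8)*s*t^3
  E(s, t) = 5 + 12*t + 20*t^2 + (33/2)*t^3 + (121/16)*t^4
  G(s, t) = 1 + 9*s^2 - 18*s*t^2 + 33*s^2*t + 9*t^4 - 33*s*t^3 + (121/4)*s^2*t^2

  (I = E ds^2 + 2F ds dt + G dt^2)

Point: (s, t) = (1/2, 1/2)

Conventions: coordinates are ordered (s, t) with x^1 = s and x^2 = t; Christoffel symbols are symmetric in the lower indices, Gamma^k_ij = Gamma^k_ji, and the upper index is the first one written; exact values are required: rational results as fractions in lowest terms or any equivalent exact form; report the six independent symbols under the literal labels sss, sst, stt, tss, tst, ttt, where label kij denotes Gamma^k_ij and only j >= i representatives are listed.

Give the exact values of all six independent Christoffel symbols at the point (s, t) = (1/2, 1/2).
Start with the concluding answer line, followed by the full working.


Answer: Gamma_sss = 0, Gamma_sst = 6164/5901, Gamma_stt = -268/5901, Gamma_tss = 0, Gamma_tst = 3128/5901, Gamma_ttt = -136/5901

E = 4745/256, F = 1139/128, G = 353/64 at the point
E_s = 0, E_t = 1541/32, F_s = 1541/64, F_t = 715/64, G_s = 391/16, G_t = -17/16
EG - F^2 = 5901/256;  g^inv = (256/5901) * [[353/64, -1139/128], [-1139/128, 4745/256]]
first-kind symbols [ij,l] = (1/2)(d_i g_jl + d_j g_il - d_l g_ij): [ss,s] = E_s/2 = 0, [ss,t] = F_s - E_t/2 = 0, [st,s] = E_t/2 = 1541/64, [st,t] = G_s/2 = 391/32, [tt,s] = F_t - G_s/2 = -67/64, [tt,t] = G_t/2 = -17/32
Gamma^s_ij = (G*[ij,s] - F*[ij,t])/(EG - F^2), Gamma^t_ij = (E*[ij,t] - F*[ij,s])/(EG - F^2)


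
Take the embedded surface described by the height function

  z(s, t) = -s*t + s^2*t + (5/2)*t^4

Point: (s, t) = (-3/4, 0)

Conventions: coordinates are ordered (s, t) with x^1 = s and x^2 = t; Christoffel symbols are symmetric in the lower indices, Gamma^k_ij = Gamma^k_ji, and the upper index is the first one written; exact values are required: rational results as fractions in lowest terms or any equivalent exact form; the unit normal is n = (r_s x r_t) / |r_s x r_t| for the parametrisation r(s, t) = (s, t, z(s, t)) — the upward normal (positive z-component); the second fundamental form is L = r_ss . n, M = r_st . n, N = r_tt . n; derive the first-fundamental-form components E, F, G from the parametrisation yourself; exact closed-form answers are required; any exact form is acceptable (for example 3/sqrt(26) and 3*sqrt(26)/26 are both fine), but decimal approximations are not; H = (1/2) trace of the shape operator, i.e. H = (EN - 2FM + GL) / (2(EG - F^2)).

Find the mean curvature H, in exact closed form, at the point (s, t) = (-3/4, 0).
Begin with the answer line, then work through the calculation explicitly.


Answer: H = 0

z_s = 0, z_t = 21/16, z_ss = 0, z_st = -5/2, z_tt = 0
E = 1, F = 0, G = 697/256; answer radicand W^2 = 697/256
unnormalised second-form numerators: l = 0, m = -5/2, n = 0; L = l/sqrt(697/256), and similarly M = m/sqrt(W^2), N = n/sqrt(W^2)
H = (E*n - 2*F*m + G*l) / (2*(EG - F^2)*sqrt(W^2)); E*n - 2*F*m + G*l = 0, EG - F^2 = 697/256, so H = (0)/sqrt(697/256)


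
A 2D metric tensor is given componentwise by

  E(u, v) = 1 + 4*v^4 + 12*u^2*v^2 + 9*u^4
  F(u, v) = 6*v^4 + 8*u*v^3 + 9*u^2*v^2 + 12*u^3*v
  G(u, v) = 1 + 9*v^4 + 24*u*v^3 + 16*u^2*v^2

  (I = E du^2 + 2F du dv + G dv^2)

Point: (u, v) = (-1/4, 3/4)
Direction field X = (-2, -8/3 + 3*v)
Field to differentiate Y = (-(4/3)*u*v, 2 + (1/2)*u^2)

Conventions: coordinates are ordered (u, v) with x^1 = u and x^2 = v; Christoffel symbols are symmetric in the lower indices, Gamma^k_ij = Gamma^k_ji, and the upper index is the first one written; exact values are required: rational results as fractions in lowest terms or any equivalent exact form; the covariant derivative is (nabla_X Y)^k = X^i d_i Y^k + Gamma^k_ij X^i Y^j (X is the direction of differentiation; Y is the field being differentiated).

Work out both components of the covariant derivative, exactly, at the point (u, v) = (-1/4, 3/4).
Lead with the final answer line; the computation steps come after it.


Answer: (nabla_X Y)^u = -464741/132768, (nabla_X Y)^v = -49119/14752

E = 697/256, F = 315/256, G = 481/256 at the point
E_u = -63/16, E_v = 63/8, F_u = 81/32, F_v = 237/32, G_u = 45/8, G_v = 105/16
EG - F^2 = 461/128;  g^inv = (128/461) * [[481/256, -315/256], [-315/256, 697/256]]
first-kind symbols [ij,l] = (1/2)(d_i g_jl + d_j g_il - d_l g_ij): [uu,u] = E_u/2 = -63/32, [uu,v] = F_u - E_v/2 = -45/32, [uv,u] = E_v/2 = 63/16, [uv,v] = G_u/2 = 45/16, [vv,u] = F_v - G_u/2 = 147/32, [vv,v] = G_v/2 = 105/32
Gamma^u_ij = (G*[ij,u] - F*[ij,v])/(EG - F^2), Gamma^v_ij = (E*[ij,v] - F*[ij,u])/(EG - F^2)
Gamma_uuu = -252/461, Gamma_uuv = 504/461, Gamma_uvv = 588/461, Gamma_vuu = -180/461, Gamma_vuv = 360/461, Gamma_vvv = 420/461
X = (-2, -5/12), Y = (1/4, 65/32) at the point


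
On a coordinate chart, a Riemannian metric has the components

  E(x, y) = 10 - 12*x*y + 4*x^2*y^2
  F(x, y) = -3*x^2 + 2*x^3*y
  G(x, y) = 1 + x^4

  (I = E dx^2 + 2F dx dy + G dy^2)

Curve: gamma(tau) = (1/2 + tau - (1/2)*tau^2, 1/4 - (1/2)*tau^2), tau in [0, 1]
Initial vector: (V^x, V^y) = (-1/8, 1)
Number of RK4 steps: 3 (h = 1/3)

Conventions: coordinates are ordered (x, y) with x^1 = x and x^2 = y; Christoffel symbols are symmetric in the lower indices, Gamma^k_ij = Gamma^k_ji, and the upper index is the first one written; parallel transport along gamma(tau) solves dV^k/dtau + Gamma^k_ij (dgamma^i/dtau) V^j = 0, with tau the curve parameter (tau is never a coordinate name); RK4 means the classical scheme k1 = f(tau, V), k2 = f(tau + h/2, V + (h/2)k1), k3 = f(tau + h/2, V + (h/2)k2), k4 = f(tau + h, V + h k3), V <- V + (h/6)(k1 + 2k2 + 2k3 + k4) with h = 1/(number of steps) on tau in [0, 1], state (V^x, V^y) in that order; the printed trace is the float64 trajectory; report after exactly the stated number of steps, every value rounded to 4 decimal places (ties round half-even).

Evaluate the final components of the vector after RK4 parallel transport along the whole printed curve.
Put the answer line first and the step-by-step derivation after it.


Answer: V^x = 0.0820, V^y = 0.9560

gamma'(tau) = (1 - tau, -tau); f(tau, V)^k = -Gamma^k_ij(gamma(tau)) gamma'^i(tau) V^j; h = 1/3; intermediate values shown to 6 dp
curve data and Christoffel symbols at the stage parameters:
  tau = 0.000000: gamma = (0.500000, 0.250000), gamma' = (1.000000, 0.000000); Gamma_xxx = -0.159420, Gamma_xxy = -0.318841, Gamma_xyy = 0.000000, Gamma_yxx = 0.014493, Gamma_yxy = 0.028986, Gamma_yyy = 0.000000
  tau = 0.166667: gamma = (0.652778, 0.236111), gamma' = (0.833333, -0.166667); Gamma_xxx = -0.150836, Gamma_xxy = -0.417016, Gamma_xyy = 0.000000, Gamma_yxx = 0.023878, Gamma_yxy = 0.066016, Gamma_yyy = 0.000000
  tau = 0.333333: gamma = (0.777778, 0.194444), gamma' = (0.666667, -0.333333); Gamma_xxx = -0.121380, Gamma_xxy = -0.485519, Gamma_xyy = 0.000000, Gamma_yxx = 0.027220, Gamma_yxy = 0.108881, Gamma_yyy = 0.000000
  tau = 0.500000: gamma = (0.875000, 0.125000), gamma' = (0.500000, -0.500000); Gamma_xxx = -0.074592, Gamma_xxy = -0.522145, Gamma_xyy = 0.000000, Gamma_yxx = 0.020534, Gamma_yxy = 0.143736, Gamma_yyy = 0.000000
  tau = 0.666667: gamma = (0.944444, 0.027778), gamma' = (0.333333, -0.666667); Gamma_xxx = -0.015620, Gamma_xxy = -0.531075, Gamma_xyy = 0.000000, Gamma_yxx = 0.004727, Gamma_yxy = 0.160713, Gamma_yyy = 0.000000
  tau = 0.833333: gamma = (0.986111, -0.097222), gamma' = (0.166667, -0.833333); Gamma_xxx = 0.051152, Gamma_xxy = -0.518826, Gamma_xyy = 0.000000, Gamma_yxx = -0.015584, Gamma_yxy = 0.158069, Gamma_yyy = 0.000000
  tau = 1.000000: gamma = (1.000000, -0.250000), gamma' = (0.000000, -1.000000); Gamma_xxx = 0.122807, Gamma_xxy = -0.491228, Gamma_xyy = 0.000000, Gamma_yxx = -0.035088, Gamma_yxy = 0.140351, Gamma_yyy = 0.000000
step 0: V^x = -0.1250, V^y = 1.0000
step 1: k1 = (0.298913, -0.027174), k2 = (0.341715, -0.054095), k3 = (0.340556, -0.053912), k4 = (0.318792, -0.071491); V <- V + (h/6)(k1 + 2k2 + 2k3 + k4): V^x = -0.0149, V^y = 0.9825
step 2: k1 = (0.319224, -0.071588), k2 = (0.244816, -0.067393), k3 = (0.247774, -0.068207), k4 = (0.146283, -0.044268); V <- V + (h/6)(k1 + 2k2 + 2k3 + k4): V^x = 0.0657, V^y = 0.9610
step 3: k1 = (0.147198, -0.044545), k2 = (0.042668, -0.012999), k3 = (0.050803, -0.015478), k4 = (-0.040601, 0.011600); V <- V + (h/6)(k1 + 2k2 + 2k3 + k4): V^x = 0.0820, V^y = 0.9560


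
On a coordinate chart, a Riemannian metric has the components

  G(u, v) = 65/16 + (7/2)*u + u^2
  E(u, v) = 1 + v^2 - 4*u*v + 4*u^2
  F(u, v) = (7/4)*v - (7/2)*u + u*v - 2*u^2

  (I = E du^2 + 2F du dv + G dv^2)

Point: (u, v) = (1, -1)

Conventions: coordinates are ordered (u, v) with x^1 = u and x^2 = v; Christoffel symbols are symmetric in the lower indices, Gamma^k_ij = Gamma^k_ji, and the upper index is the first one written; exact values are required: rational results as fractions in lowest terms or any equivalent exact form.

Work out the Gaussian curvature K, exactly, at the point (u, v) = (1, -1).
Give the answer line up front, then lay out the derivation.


Answer: K = -256/78961

E = 10, F = -33/4, G = 137/16, EG - F^2 = 281/16 at the point
E_u = 12, E_v = -6, F_u = -17/2, F_v = 11/4, G_u = 11/2, G_v = 0
E_vv = 2, F_uv = 1, G_uu = 2
Evaluate Brioschi's two determinant matrices M1, M2 and divide by (EG - F^2)^2.
M1 = [[-E_vv/2 + F_uv - G_uu/2, E_u/2, F_u - E_v/2], [F_v - G_u/2, E, F], [G_v/2, F, G]] = [[-1, 6, -11/2], [0, 10, -33/4], [0, -33/4, 137/16]]; det M1 = -281/16
M2 = [[0, E_v/2, G_u/2], [E_v/2, E, F], [G_u/2, F, G]] = [[0, -3, 11/4], [-3, 10, -33/4], [11/4, -33/4, 137/16]]; det M2 = -265/16
det M1 - det M2 = -1; K = -1 / (281/16)^2 = -256/78961


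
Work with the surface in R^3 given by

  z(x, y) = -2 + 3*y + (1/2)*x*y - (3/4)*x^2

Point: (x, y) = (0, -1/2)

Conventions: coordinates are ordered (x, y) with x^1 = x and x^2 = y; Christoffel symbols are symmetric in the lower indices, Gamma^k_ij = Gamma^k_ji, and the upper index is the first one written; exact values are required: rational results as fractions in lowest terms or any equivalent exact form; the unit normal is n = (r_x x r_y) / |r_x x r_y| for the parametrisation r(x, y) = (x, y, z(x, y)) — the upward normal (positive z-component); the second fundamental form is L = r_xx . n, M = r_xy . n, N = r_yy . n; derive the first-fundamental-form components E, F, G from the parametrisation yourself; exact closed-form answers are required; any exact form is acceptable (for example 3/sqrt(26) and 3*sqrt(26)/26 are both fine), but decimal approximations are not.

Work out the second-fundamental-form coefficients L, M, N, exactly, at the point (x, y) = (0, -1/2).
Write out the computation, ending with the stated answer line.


z_x = -1/4, z_y = 3, z_xx = -3/2, z_xy = 1/2, z_yy = 0
E = 17/16, F = -3/4, G = 10; answer radicand W^2 = 161/16
unnormalised second-form numerators: l = -3/2, m = 1/2, n = 0; L = l/sqrt(161/16), and similarly M = m/sqrt(W^2), N = n/sqrt(W^2)

Answer: L = -6*sqrt(161)/161, M = 2*sqrt(161)/161, N = 0


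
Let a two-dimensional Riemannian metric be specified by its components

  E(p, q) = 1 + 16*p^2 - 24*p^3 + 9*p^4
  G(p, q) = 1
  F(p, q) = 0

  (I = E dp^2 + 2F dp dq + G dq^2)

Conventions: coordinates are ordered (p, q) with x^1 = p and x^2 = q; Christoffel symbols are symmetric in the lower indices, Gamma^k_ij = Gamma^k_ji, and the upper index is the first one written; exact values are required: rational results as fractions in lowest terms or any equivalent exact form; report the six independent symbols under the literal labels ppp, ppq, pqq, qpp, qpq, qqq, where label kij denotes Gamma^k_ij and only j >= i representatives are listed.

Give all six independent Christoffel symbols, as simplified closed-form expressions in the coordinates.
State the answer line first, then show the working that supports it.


Answer: Gamma_ppp = (18*p^3 - 36*p^2 + 16*p)/(9*p^4 - 24*p^3 + 16*p^2 + 1), Gamma_ppq = 0, Gamma_pqq = 0, Gamma_qpp = 0, Gamma_qpq = 0, Gamma_qqq = 0

E = 1 + 16*p^2 - 24*p^3 + 9*p^4; F = 0; G = 1
Gamma^k_ij = (1/2) g^{kl} (d_i g_jl + d_j g_il - d_l g_ij), with g^inv = (1/(EG-F^2)) [[G, -F], [-F, E]]
first partials: E_p = 32*p - 72*p^2 + 36*p^3, E_q = 0, F_p = 0, F_q = 0, G_p = 0, G_q = 0
D = EG - F^2 = 1 + 16*p^2 - 24*p^3 + 9*p^4
expanded: Gamma^p_pp = (G E_p - 2F F_p + F E_q)/(2D), Gamma^p_pq = (G E_q - F G_p)/(2D), Gamma^p_qq = (2G F_q - G G_p - F G_q)/(2D), Gamma^q_pp = (2E F_p - E E_q - F E_p)/(2D), Gamma^q_pq = (E G_p - F E_q)/(2D), Gamma^q_qq = (E G_q - 2F F_q + F G_p)/(2D); substitute and cancel common factors


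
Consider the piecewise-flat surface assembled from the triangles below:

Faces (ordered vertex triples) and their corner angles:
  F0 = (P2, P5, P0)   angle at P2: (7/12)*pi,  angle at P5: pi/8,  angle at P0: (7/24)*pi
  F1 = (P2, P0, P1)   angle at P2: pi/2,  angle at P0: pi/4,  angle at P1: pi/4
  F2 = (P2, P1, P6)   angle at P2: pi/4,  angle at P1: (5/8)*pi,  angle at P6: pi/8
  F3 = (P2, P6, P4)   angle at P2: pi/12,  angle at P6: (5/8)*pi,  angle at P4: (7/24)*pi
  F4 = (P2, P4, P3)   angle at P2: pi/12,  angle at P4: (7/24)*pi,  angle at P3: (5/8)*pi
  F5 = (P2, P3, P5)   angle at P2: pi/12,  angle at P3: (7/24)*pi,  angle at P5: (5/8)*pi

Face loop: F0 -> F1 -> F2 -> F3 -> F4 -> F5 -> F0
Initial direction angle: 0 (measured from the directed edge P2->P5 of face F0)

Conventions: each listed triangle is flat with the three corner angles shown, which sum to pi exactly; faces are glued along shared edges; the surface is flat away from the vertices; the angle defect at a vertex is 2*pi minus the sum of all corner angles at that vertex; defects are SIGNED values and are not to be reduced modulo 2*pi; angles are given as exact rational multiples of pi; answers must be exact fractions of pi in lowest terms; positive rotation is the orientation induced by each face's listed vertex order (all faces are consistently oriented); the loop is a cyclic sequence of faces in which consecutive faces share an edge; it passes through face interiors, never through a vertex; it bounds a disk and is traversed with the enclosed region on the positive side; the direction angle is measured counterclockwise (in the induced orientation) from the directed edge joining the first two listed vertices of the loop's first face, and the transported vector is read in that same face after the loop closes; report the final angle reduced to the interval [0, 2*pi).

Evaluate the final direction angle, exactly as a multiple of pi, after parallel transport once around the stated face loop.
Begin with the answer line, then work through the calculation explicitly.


Answer: final direction angle = (5/12)*pi

enclosed vertex P2: corner angles sum to (19/12)*pi, defect = 2*pi - (19/12)*pi = (5/12)*pi
the final direction is the initial angle plus the enclosed defects, taken mod 2*pi in the induced orientation
final angle = 0 + (5/12)*pi = (5/12)*pi (mod 2*pi)


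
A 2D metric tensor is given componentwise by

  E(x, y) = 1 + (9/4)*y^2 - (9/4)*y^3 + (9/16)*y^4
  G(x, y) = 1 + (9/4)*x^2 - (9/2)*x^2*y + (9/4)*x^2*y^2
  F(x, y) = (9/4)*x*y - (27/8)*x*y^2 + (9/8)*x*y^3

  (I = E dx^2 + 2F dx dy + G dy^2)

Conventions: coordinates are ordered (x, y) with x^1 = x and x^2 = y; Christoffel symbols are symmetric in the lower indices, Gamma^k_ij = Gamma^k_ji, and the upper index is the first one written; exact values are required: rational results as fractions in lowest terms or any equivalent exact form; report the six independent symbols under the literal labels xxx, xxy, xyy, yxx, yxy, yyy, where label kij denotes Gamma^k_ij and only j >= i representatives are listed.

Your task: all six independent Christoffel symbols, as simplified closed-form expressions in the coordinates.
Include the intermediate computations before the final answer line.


E = 1 + (9/4)*y^2 - (9/4)*y^3 + (9/16)*y^4; F = (9/4)*x*y - (27/8)*x*y^2 + (9/8)*x*y^3; G = 1 + (9/4)*x^2 - (9/2)*x^2*y + (9/4)*x^2*y^2
Gamma^k_ij = (1/2) g^{kl} (d_i g_jl + d_j g_il - d_l g_ij), with g^inv = (1/(EG-F^2)) [[G, -F], [-F, E]]
first partials: E_x = 0, E_y = (9/2)*y - (27/4)*y^2 + (9/4)*y^3, F_x = (9/4)*y - (27/8)*y^2 + (9/8)*y^3, F_y = (9/4)*x - (27/4)*x*y + (27/8)*x*y^2, G_x = (9/2)*x - 9*x*y + (9/2)*x*y^2, G_y = -(9/2)*x^2 + (9/2)*x^2*y
D = EG - F^2 = 1 + (9/4)*y^2 + (9/4)*x^2 - (9/4)*y^3 - (9/2)*x^2*y + (9/16)*y^4 + (9/4)*x^2*y^2
expanded: Gamma^x_xx = (G E_x - 2F F_x + F E_y)/(2D), Gamma^x_xy = (G E_y - F G_x)/(2D), Gamma^x_yy = (2G F_y - G G_x - F G_y)/(2D), Gamma^y_xx = (2E F_x - E E_y - F E_x)/(2D), Gamma^y_xy = (E G_x - F E_y)/(2D), Gamma^y_yy = (E G_y - 2F F_y + F G_x)/(2D); substitute and cancel common factors

Answer: Gamma_xxx = 0, Gamma_xxy = (18*y^3 - 54*y^2 + 36*y)/(36*x^2*y^2 - 72*x^2*y + 36*x^2 + 9*y^4 - 36*y^3 + 36*y^2 + 16), Gamma_xyy = (18*x*y^2 - 36*x*y)/(36*x^2*y^2 - 72*x^2*y + 36*x^2 + 9*y^4 - 36*y^3 + 36*y^2 + 16), Gamma_yxx = 0, Gamma_yxy = (36*x*y^2 - 72*x*y + 36*x)/(36*x^2*y^2 - 72*x^2*y + 36*x^2 + 9*y^4 - 36*y^3 + 36*y^2 + 16), Gamma_yyy = (36*x^2*y - 36*x^2)/(36*x^2*y^2 - 72*x^2*y + 36*x^2 + 9*y^4 - 36*y^3 + 36*y^2 + 16)


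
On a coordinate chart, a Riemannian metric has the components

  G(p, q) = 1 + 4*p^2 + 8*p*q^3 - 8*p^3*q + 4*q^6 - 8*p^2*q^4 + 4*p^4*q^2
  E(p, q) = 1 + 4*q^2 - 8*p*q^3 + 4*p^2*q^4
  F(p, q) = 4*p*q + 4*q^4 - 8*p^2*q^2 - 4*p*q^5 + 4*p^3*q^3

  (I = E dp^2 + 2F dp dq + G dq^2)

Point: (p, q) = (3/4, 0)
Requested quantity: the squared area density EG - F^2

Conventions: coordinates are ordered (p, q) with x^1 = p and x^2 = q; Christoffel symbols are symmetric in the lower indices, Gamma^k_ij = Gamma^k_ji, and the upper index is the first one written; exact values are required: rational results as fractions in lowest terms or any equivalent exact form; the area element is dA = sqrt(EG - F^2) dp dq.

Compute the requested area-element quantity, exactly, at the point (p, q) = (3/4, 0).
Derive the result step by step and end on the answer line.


E = 1, F = 0, G = 13/4; EG - F^2 = 13/4

Answer: EG - F^2 = 13/4


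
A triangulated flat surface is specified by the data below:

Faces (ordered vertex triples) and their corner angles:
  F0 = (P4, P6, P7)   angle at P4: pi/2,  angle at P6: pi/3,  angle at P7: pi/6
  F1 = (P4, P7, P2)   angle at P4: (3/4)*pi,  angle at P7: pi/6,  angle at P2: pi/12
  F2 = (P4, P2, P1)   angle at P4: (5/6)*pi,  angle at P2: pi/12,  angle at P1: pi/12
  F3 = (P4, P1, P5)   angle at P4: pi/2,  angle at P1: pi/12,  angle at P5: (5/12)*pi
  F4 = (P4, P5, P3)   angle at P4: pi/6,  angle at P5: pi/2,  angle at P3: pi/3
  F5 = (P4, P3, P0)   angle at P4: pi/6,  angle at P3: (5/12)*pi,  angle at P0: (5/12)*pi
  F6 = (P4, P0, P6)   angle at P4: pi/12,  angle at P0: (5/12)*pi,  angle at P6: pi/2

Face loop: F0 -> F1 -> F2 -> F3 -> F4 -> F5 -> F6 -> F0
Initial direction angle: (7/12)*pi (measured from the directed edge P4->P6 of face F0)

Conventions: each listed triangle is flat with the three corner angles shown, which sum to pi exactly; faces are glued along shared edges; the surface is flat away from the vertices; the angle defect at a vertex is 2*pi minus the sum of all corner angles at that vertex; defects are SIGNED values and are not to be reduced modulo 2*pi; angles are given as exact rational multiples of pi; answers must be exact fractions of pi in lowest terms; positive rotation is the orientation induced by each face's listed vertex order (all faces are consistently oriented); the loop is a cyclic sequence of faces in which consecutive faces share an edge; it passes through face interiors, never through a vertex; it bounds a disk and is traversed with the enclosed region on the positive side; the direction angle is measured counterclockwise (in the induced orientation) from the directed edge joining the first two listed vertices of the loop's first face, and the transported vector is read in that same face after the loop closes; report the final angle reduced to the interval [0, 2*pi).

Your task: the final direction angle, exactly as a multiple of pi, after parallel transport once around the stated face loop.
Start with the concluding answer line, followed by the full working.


Answer: final direction angle = (19/12)*pi

enclosed vertex P4: corner angles sum to 3*pi, defect = 2*pi - 3*pi = -pi
summing the enclosed defects onto the initial angle, mod 2*pi in the induced orientation:
final angle = (7/12)*pi - pi = (19/12)*pi (mod 2*pi)


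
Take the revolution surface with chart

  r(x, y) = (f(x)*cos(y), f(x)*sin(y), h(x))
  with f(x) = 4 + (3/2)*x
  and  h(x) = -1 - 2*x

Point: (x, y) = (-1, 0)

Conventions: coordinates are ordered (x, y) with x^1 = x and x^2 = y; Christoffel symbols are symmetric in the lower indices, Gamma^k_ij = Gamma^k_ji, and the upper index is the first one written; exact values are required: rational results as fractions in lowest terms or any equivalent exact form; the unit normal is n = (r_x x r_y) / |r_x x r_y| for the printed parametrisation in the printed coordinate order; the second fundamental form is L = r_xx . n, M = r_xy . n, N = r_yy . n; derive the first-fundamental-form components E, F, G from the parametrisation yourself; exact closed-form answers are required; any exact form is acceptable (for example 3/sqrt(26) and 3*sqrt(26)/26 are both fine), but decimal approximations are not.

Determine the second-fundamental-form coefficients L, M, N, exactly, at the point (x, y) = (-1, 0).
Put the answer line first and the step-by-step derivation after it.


Answer: L = 0, M = 0, N = -2

f = 5/2, f' = 3/2, f'' = 0, h' = -2, h'' = 0
E = 25/4, F = 0, G = 25/4; answer radicand W^2 = 25/4
unnormalised second-form numerators: l = 0, m = 0, n = -5; L = l/sqrt(25/4), and similarly M = m/sqrt(W^2), N = n/sqrt(W^2)


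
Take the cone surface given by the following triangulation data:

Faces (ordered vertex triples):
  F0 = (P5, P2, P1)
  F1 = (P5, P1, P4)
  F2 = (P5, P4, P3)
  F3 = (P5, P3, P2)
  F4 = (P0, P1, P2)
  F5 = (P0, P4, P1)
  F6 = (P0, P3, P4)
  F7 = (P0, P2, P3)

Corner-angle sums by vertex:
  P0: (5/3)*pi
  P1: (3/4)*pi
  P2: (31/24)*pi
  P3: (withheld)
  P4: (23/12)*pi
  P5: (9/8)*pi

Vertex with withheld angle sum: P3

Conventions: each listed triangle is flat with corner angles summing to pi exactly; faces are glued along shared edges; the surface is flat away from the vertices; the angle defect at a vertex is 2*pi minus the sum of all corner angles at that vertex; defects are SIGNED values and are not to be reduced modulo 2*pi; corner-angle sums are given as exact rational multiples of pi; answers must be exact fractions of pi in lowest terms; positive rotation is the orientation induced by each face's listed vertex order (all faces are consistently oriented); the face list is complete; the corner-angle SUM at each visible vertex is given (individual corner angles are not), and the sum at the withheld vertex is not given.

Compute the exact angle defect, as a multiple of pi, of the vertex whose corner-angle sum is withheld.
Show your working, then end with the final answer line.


V = 6, E = 12, F = 8; chi = V - E + F = 2
Gauss-Bonnet: total defect = 2*pi*chi = 4*pi; visible defects sum to (13/4)*pi

Answer: defect(P3) = (3/4)*pi


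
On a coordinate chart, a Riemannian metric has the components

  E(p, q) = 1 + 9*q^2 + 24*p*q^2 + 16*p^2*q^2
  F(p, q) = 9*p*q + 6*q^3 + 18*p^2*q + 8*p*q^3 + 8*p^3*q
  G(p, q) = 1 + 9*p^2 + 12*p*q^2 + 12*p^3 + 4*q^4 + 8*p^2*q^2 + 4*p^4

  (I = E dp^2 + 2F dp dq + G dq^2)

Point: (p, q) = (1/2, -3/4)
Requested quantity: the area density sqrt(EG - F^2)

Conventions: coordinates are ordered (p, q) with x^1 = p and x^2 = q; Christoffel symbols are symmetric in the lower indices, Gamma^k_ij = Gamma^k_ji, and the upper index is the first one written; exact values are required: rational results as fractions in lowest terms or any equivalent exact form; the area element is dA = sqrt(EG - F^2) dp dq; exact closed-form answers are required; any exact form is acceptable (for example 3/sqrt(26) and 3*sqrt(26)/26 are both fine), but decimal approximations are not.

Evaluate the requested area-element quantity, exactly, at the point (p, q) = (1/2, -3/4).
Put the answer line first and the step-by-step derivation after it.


Answer: sqrt(EG - F^2) = sqrt(1589)/8

E = 241/16, F = -375/32, G = 689/64; EG - F^2 = 1589/64


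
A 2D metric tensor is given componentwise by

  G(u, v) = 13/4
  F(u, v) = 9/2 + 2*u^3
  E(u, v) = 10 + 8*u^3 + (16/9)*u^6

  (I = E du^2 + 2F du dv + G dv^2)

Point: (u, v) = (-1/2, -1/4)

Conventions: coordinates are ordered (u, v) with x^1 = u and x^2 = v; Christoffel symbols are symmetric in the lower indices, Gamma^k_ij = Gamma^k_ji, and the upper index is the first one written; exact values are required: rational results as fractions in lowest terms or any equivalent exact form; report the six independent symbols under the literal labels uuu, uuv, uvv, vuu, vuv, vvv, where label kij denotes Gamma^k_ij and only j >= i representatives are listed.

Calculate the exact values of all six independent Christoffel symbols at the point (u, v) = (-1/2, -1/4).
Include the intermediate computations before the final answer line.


E = 325/36, F = 17/4, G = 13/4 at the point
E_u = 17/3, E_v = 0, F_u = 3/2, F_v = 0, G_u = 0, G_v = 0
EG - F^2 = 203/18;  g^inv = (18/203) * [[13/4, -17/4], [-17/4, 325/36]]
first-kind symbols [ij,l] = (1/2)(d_i g_jl + d_j g_il - d_l g_ij): [uu,u] = E_u/2 = 17/6, [uu,v] = F_u - E_v/2 = 3/2, [uv,u] = E_v/2 = 0, [uv,v] = G_u/2 = 0, [vv,u] = F_v - G_u/2 = 0, [vv,v] = G_v/2 = 0
Gamma^u_ij = (G*[ij,u] - F*[ij,v])/(EG - F^2), Gamma^v_ij = (E*[ij,v] - F*[ij,u])/(EG - F^2)

Answer: Gamma_uuu = 51/203, Gamma_uuv = 0, Gamma_uvv = 0, Gamma_vuu = 27/203, Gamma_vuv = 0, Gamma_vvv = 0


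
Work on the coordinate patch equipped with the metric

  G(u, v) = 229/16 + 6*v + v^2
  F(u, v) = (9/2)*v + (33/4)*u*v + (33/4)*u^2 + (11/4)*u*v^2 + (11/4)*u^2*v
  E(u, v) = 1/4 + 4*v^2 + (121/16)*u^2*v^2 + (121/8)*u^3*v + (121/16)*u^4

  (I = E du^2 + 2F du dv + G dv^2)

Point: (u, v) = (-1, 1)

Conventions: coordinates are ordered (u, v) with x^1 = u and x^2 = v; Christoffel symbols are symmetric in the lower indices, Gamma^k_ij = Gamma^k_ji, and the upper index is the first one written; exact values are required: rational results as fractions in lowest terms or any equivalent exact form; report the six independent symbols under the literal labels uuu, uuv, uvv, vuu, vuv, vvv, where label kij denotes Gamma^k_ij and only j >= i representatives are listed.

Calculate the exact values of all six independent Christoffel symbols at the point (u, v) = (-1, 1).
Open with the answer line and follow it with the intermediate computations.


Answer: Gamma_uuu = 4320/4501, Gamma_uuv = 5456/4501, Gamma_uvv = -10018/4501, Gamma_vuu = -4080/4501, Gamma_vuv = -1152/4501, Gamma_vvv = 2960/4501

E = 17/4, F = 9/2, G = 341/16 at the point
E_u = 0, E_v = 8, F_u = -11, F_v = -13/2, G_u = 0, G_v = 8
EG - F^2 = 4501/64;  g^inv = (64/4501) * [[341/16, -9/2], [-9/2, 17/4]]
first-kind symbols [ij,l] = (1/2)(d_i g_jl + d_j g_il - d_l g_ij): [uu,u] = E_u/2 = 0, [uu,v] = F_u - E_v/2 = -15, [uv,u] = E_v/2 = 4, [uv,v] = G_u/2 = 0, [vv,u] = F_v - G_u/2 = -13/2, [vv,v] = G_v/2 = 4
Gamma^u_ij = (G*[ij,u] - F*[ij,v])/(EG - F^2), Gamma^v_ij = (E*[ij,v] - F*[ij,u])/(EG - F^2)


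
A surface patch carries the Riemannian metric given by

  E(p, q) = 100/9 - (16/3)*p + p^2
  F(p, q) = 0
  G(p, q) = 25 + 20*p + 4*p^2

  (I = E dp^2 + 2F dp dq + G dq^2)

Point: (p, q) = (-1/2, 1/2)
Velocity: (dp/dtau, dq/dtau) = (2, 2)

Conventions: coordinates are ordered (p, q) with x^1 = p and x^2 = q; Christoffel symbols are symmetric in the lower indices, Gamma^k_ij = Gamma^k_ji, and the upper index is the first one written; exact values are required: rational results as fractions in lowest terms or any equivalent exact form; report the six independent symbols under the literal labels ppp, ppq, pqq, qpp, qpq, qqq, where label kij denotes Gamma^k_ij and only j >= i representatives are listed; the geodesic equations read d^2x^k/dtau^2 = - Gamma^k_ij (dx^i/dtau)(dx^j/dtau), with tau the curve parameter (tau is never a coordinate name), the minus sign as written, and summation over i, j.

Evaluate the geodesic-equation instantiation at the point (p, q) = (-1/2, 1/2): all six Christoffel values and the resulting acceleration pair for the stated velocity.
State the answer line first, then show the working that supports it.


Answer: Gamma_ppp = -114/505, Gamma_ppq = 0, Gamma_pqq = -288/505, Gamma_qpp = 0, Gamma_qpq = 1/2, Gamma_qqq = 0; accelerations (d^2p/dtau^2, d^2q/dtau^2) = (1608/505, -4)

E = 505/36, F = 0, G = 16 at the point
E_p = -19/3, E_q = 0, F_p = 0, F_q = 0, G_p = 16, G_q = 0
EG - F^2 = 2020/9;  g^inv = (9/2020) * [[16, 0], [0, 505/36]]
first-kind symbols [ij,l] = (1/2)(d_i g_jl + d_j g_il - d_l g_ij): [pp,p] = E_p/2 = -19/6, [pp,q] = F_p - E_q/2 = 0, [pq,p] = E_q/2 = 0, [pq,q] = G_p/2 = 8, [qq,p] = F_q - G_p/2 = -8, [qq,q] = G_q/2 = 0
Gamma^p_ij = (G*[ij,p] - F*[ij,q])/(EG - F^2), Gamma^q_ij = (E*[ij,q] - F*[ij,p])/(EG - F^2)
Gamma_ppp = -114/505, Gamma_ppq = 0, Gamma_pqq = -288/505, Gamma_qpp = 0, Gamma_qpq = 1/2, Gamma_qqq = 0
d^2p/dtau^2 = -(Gamma_ppp*(2)^2 + 2*Gamma_ppq*(2)*(2) + Gamma_pqq*(2)^2) = 1608/505
d^2q/dtau^2 = -(Gamma_qpp*(2)^2 + 2*Gamma_qpq*(2)*(2) + Gamma_qqq*(2)^2) = -4


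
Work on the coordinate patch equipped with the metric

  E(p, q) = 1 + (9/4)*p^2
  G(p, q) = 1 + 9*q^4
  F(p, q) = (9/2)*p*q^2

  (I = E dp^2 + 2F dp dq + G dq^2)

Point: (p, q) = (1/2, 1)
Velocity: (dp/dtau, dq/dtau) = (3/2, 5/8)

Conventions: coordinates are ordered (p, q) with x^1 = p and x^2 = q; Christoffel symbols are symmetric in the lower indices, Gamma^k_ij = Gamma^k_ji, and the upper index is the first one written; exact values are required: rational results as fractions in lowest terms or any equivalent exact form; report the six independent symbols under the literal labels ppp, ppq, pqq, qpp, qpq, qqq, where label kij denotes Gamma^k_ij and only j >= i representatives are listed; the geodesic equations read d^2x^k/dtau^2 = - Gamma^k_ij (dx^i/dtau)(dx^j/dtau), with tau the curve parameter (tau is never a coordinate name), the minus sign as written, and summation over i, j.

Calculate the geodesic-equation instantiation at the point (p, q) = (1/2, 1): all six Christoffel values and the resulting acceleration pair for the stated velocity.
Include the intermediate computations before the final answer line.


E = 25/16, F = 9/4, G = 10 at the point
E_p = 9/4, E_q = 0, F_p = 9/2, F_q = 9/2, G_p = 0, G_q = 36
EG - F^2 = 169/16;  g^inv = (16/169) * [[10, -9/4], [-9/4, 25/16]]
first-kind symbols [ij,l] = (1/2)(d_i g_jl + d_j g_il - d_l g_ij): [pp,p] = E_p/2 = 9/8, [pp,q] = F_p - E_q/2 = 9/2, [pq,p] = E_q/2 = 0, [pq,q] = G_p/2 = 0, [qq,p] = F_q - G_p/2 = 9/2, [qq,q] = G_q/2 = 18
Gamma^p_ij = (G*[ij,p] - F*[ij,q])/(EG - F^2), Gamma^q_ij = (E*[ij,q] - F*[ij,p])/(EG - F^2)
Gamma_ppp = 18/169, Gamma_ppq = 0, Gamma_pqq = 72/169, Gamma_qpp = 72/169, Gamma_qpq = 0, Gamma_qqq = 288/169
d^2p/dtau^2 = -(Gamma_ppp*(3/2)^2 + 2*Gamma_ppq*(3/2)*(5/8) + Gamma_pqq*(5/8)^2) = -549/1352
d^2q/dtau^2 = -(Gamma_qpp*(3/2)^2 + 2*Gamma_qpq*(3/2)*(5/8) + Gamma_qqq*(5/8)^2) = -549/338

Answer: Gamma_ppp = 18/169, Gamma_ppq = 0, Gamma_pqq = 72/169, Gamma_qpp = 72/169, Gamma_qpq = 0, Gamma_qqq = 288/169; accelerations (d^2p/dtau^2, d^2q/dtau^2) = (-549/1352, -549/338)
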